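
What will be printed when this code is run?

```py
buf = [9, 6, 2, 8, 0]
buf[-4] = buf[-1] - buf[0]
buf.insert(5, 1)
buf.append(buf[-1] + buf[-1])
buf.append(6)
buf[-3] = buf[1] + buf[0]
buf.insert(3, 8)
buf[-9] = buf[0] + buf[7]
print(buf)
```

[11, -9, 2, 8, 8, 0, 0, 2, 6]

buf[-4] = buf[-1]-buf[0] = 0-9 = -9 → [9, -9, 2, 8, 0]
insert 1 at 5 → [9, -9, 2, 8, 0, 1]
append buf[-1]+buf[-1] = 1+1 = 2 → [9, -9, 2, 8, 0, 1, 2]
append 6 → [9, -9, 2, 8, 0, 1, 2, 6]
buf[-3] = buf[1]+buf[0] = (-9)+9 = 0 → [9, -9, 2, 8, 0, 0, 2, 6]
insert 8 at 3 → [9, -9, 2, 8, 8, 0, 0, 2, 6]
buf[-9] = buf[0]+buf[7] = 9+2 = 11 → [11, -9, 2, 8, 8, 0, 0, 2, 6]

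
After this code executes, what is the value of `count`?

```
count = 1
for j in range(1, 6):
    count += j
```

j=1: count = 1+1 = 2
j=2: count = 2+2 = 4
j=3: count = 4+3 = 7
j=4: count = 7+4 = 11
j=5: count = 11+5 = 16

16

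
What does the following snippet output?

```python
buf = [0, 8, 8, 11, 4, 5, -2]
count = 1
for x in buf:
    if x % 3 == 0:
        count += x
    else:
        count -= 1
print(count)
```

-5

x=0: %3==0, count = 1+0 = 1
x=8: not %3==0, count = 1-1 = 0
x=8: not %3==0, count = 0-1 = -1
x=11: not %3==0, count = (-1)-1 = -2
x=4: not %3==0, count = (-2)-1 = -3
x=5: not %3==0, count = (-3)-1 = -4
x=-2: not %3==0, count = (-4)-1 = -5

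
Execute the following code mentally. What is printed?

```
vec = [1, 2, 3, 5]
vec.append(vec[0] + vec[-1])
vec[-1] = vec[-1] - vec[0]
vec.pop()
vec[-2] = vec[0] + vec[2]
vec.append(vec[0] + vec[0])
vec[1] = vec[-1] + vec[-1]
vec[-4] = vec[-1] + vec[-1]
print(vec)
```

append vec[0]+vec[-1] = 1+5 = 6 → [1, 2, 3, 5, 6]
vec[-1] = vec[-1]-vec[0] = 6-1 = 5 → [1, 2, 3, 5, 5]
pop() removes 5 → [1, 2, 3, 5]
vec[-2] = vec[0]+vec[2] = 1+3 = 4 → [1, 2, 4, 5]
append vec[0]+vec[0] = 1+1 = 2 → [1, 2, 4, 5, 2]
vec[1] = vec[-1]+vec[-1] = 2+2 = 4 → [1, 4, 4, 5, 2]
vec[-4] = vec[-1]+vec[-1] = 2+2 = 4 → [1, 4, 4, 5, 2]

[1, 4, 4, 5, 2]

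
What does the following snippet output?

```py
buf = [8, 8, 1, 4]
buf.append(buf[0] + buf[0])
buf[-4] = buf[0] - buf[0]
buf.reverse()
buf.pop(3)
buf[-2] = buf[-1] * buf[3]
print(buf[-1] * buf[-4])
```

128

append buf[0]+buf[0] = 8+8 = 16 → [8, 8, 1, 4, 16]
buf[-4] = buf[0]-buf[0] = 8-8 = 0 → [8, 0, 1, 4, 16]
reverse → [16, 4, 1, 0, 8]
pop(3) removes 0 → [16, 4, 1, 8]
buf[-2] = buf[-1]*buf[3] = 8*8 = 64 → [16, 4, 64, 8]
buf[-1]*buf[-4] = 8*16 = 128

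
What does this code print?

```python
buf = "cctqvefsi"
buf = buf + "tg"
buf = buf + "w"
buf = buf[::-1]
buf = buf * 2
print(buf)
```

wgtisfevqtccwgtisfevqtcc

+ 'tg' → 'cctqvefsitg'
+ 'w' → 'cctqvefsitgw'
reverse → 'wgtisfevqtcc'
repeat ×2 → 'wgtisfevqtccwgtisfevqtcc'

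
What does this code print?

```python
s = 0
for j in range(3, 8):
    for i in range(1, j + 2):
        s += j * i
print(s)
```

615

j=3,i=1: s = 0+3 = 3
j=3,i=2: s = 3+6 = 9
j=3,i=3: s = 9+9 = 18
j=3,i=4: s = 18+12 = 30
j=4,i=1: s = 30+4 = 34
j=4,i=2: s = 34+8 = 42
j=4,i=3: s = 42+12 = 54
j=4,i=4: s = 54+16 = 70
j=4,i=5: s = 70+20 = 90
j=5,i=1: s = 90+5 = 95
j=5,i=2: s = 95+10 = 105
j=5,i=3: s = 105+15 = 120
j=5,i=4: s = 120+20 = 140
j=5,i=5: s = 140+25 = 165
j=5,i=6: s = 165+30 = 195
j=6,i=1: s = 195+6 = 201
j=6,i=2: s = 201+12 = 213
j=6,i=3: s = 213+18 = 231
j=6,i=4: s = 231+24 = 255
j=6,i=5: s = 255+30 = 285
j=6,i=6: s = 285+36 = 321
j=6,i=7: s = 321+42 = 363
j=7,i=1: s = 363+7 = 370
j=7,i=2: s = 370+14 = 384
j=7,i=3: s = 384+21 = 405
j=7,i=4: s = 405+28 = 433
j=7,i=5: s = 433+35 = 468
j=7,i=6: s = 468+42 = 510
j=7,i=7: s = 510+49 = 559
j=7,i=8: s = 559+56 = 615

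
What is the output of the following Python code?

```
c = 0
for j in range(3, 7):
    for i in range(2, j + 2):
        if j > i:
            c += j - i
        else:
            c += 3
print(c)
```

j=3,i=2: 3>2, c = 0+1 = 1
j=3,i=3: not 3>3, c = 1+3 = 4
j=3,i=4: not 3>4, c = 4+3 = 7
j=4,i=2: 4>2, c = 7+2 = 9
j=4,i=3: 4>3, c = 9+1 = 10
j=4,i=4: not 4>4, c = 10+3 = 13
j=4,i=5: not 4>5, c = 13+3 = 16
j=5,i=2: 5>2, c = 16+3 = 19
j=5,i=3: 5>3, c = 19+2 = 21
j=5,i=4: 5>4, c = 21+1 = 22
j=5,i=5: not 5>5, c = 22+3 = 25
j=5,i=6: not 5>6, c = 25+3 = 28
j=6,i=2: 6>2, c = 28+4 = 32
j=6,i=3: 6>3, c = 32+3 = 35
j=6,i=4: 6>4, c = 35+2 = 37
j=6,i=5: 6>5, c = 37+1 = 38
j=6,i=6: not 6>6, c = 38+3 = 41
j=6,i=7: not 6>7, c = 41+3 = 44

44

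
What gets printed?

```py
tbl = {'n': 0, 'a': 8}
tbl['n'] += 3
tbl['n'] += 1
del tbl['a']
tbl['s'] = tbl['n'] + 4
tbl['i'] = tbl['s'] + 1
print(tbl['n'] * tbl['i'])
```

tbl['n'] = 0+3 = 3 → {'n': 3, 'a': 8}
tbl['n'] = 3+1 = 4 → {'n': 4, 'a': 8}
del 'a' → {'n': 4}
tbl['s'] = tbl['n']+4 = 8 → {'n': 4, 's': 8}
tbl['i'] = tbl['s']+1 = 9 → {'n': 4, 's': 8, 'i': 9}
tbl['n']*tbl['i'] = 4*9 = 36

36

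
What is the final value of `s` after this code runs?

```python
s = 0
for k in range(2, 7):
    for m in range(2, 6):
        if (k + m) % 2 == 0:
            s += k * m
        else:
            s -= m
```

k=2,m=2: even sum, s = 0+4 = 4
k=2,m=3: odd sum, s = 4-3 = 1
k=2,m=4: even sum, s = 1+8 = 9
k=2,m=5: odd sum, s = 9-5 = 4
k=3,m=2: odd sum, s = 4-2 = 2
k=3,m=3: even sum, s = 2+9 = 11
k=3,m=4: odd sum, s = 11-4 = 7
k=3,m=5: even sum, s = 7+15 = 22
k=4,m=2: even sum, s = 22+8 = 30
k=4,m=3: odd sum, s = 30-3 = 27
k=4,m=4: even sum, s = 27+16 = 43
k=4,m=5: odd sum, s = 43-5 = 38
k=5,m=2: odd sum, s = 38-2 = 36
k=5,m=3: even sum, s = 36+15 = 51
k=5,m=4: odd sum, s = 51-4 = 47
k=5,m=5: even sum, s = 47+25 = 72
k=6,m=2: even sum, s = 72+12 = 84
k=6,m=3: odd sum, s = 84-3 = 81
k=6,m=4: even sum, s = 81+24 = 105
k=6,m=5: odd sum, s = 105-5 = 100

100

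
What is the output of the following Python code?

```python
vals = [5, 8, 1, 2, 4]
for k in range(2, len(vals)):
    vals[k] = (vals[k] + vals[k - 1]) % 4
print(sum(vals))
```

20

k=2: vals[2] = (1+8)%4 = 1 → [5, 8, 1, 2, 4]
k=3: vals[3] = (2+1)%4 = 3 → [5, 8, 1, 3, 4]
k=4: vals[4] = (4+3)%4 = 3 → [5, 8, 1, 3, 3]
sum = 20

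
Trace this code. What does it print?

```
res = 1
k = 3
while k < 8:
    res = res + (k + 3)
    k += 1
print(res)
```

41

k=3: res = 1+6 = 7
k=4: res = 7+7 = 14
k=5: res = 14+8 = 22
k=6: res = 22+9 = 31
k=7: res = 31+10 = 41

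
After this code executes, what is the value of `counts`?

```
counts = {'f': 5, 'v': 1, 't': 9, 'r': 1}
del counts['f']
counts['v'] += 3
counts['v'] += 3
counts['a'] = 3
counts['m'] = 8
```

{'v': 7, 't': 9, 'r': 1, 'a': 3, 'm': 8}

del 'f' → {'v': 1, 't': 9, 'r': 1}
counts['v'] = 1+3 = 4 → {'v': 4, 't': 9, 'r': 1}
counts['v'] = 4+3 = 7 → {'v': 7, 't': 9, 'r': 1}
counts['a'] = 3 → {'v': 7, 't': 9, 'r': 1, 'a': 3}
counts['m'] = 8 → {'v': 7, 't': 9, 'r': 1, 'a': 3, 'm': 8}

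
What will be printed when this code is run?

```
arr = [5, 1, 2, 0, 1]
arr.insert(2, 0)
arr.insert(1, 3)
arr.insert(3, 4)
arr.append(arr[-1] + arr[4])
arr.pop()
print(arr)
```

insert 0 at 2 → [5, 1, 0, 2, 0, 1]
insert 3 at 1 → [5, 3, 1, 0, 2, 0, 1]
insert 4 at 3 → [5, 3, 1, 4, 0, 2, 0, 1]
append arr[-1]+arr[4] = 1+0 = 1 → [5, 3, 1, 4, 0, 2, 0, 1, 1]
pop() removes 1 → [5, 3, 1, 4, 0, 2, 0, 1]

[5, 3, 1, 4, 0, 2, 0, 1]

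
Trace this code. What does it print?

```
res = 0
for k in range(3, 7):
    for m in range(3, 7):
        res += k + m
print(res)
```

k=3,m=3: res = 0+6 = 6
k=3,m=4: res = 6+7 = 13
k=3,m=5: res = 13+8 = 21
k=3,m=6: res = 21+9 = 30
k=4,m=3: res = 30+7 = 37
k=4,m=4: res = 37+8 = 45
k=4,m=5: res = 45+9 = 54
k=4,m=6: res = 54+10 = 64
k=5,m=3: res = 64+8 = 72
k=5,m=4: res = 72+9 = 81
k=5,m=5: res = 81+10 = 91
k=5,m=6: res = 91+11 = 102
k=6,m=3: res = 102+9 = 111
k=6,m=4: res = 111+10 = 121
k=6,m=5: res = 121+11 = 132
k=6,m=6: res = 132+12 = 144

144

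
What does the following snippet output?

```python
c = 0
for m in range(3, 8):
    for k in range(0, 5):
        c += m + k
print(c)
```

m=3,k=0: c = 0+3 = 3
m=3,k=1: c = 3+4 = 7
m=3,k=2: c = 7+5 = 12
m=3,k=3: c = 12+6 = 18
m=3,k=4: c = 18+7 = 25
m=4,k=0: c = 25+4 = 29
m=4,k=1: c = 29+5 = 34
m=4,k=2: c = 34+6 = 40
m=4,k=3: c = 40+7 = 47
m=4,k=4: c = 47+8 = 55
m=5,k=0: c = 55+5 = 60
m=5,k=1: c = 60+6 = 66
m=5,k=2: c = 66+7 = 73
m=5,k=3: c = 73+8 = 81
m=5,k=4: c = 81+9 = 90
m=6,k=0: c = 90+6 = 96
m=6,k=1: c = 96+7 = 103
m=6,k=2: c = 103+8 = 111
m=6,k=3: c = 111+9 = 120
m=6,k=4: c = 120+10 = 130
m=7,k=0: c = 130+7 = 137
m=7,k=1: c = 137+8 = 145
m=7,k=2: c = 145+9 = 154
m=7,k=3: c = 154+10 = 164
m=7,k=4: c = 164+11 = 175

175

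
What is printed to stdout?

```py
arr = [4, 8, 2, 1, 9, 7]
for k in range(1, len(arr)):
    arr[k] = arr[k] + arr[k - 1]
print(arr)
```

k=1: arr[1] = 8+4 = 12 → [4, 12, 2, 1, 9, 7]
k=2: arr[2] = 2+12 = 14 → [4, 12, 14, 1, 9, 7]
k=3: arr[3] = 1+14 = 15 → [4, 12, 14, 15, 9, 7]
k=4: arr[4] = 9+15 = 24 → [4, 12, 14, 15, 24, 7]
k=5: arr[5] = 7+24 = 31 → [4, 12, 14, 15, 24, 31]

[4, 12, 14, 15, 24, 31]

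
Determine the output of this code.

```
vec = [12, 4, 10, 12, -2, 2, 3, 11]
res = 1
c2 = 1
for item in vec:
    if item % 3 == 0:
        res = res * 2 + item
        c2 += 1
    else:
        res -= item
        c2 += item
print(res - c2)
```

-13

item=12: %3==0, res = 1*2+12 = 14; c2=2
item=4: not %3==0, res = 14-4 = 10; c2=6
item=10: not %3==0, res = 10-10 = 0; c2=16
item=12: %3==0, res = 0*2+12 = 12; c2=17
item=-2: not %3==0, res = 12-(-2) = 14; c2=15
item=2: not %3==0, res = 14-2 = 12; c2=17
item=3: %3==0, res = 12*2+3 = 27; c2=18
item=11: not %3==0, res = 27-11 = 16; c2=29
res-c2 = 16-29 = -13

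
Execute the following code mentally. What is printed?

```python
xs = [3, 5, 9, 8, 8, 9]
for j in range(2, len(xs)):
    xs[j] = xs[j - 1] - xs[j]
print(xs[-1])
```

-29

j=2: xs[2] = 5-9 = -4 → [3, 5, -4, 8, 8, 9]
j=3: xs[3] = (-4)-8 = -12 → [3, 5, -4, -12, 8, 9]
j=4: xs[4] = (-12)-8 = -20 → [3, 5, -4, -12, -20, 9]
j=5: xs[5] = (-20)-9 = -29 → [3, 5, -4, -12, -20, -29]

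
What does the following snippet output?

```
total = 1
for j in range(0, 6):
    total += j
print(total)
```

j=0: total = 1+0 = 1
j=1: total = 1+1 = 2
j=2: total = 2+2 = 4
j=3: total = 4+3 = 7
j=4: total = 7+4 = 11
j=5: total = 11+5 = 16

16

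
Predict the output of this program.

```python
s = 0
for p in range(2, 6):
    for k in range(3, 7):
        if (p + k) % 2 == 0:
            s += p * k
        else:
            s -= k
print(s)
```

88

p=2,k=3: odd sum, s = 0-3 = -3
p=2,k=4: even sum, s = (-3)+8 = 5
p=2,k=5: odd sum, s = 5-5 = 0
p=2,k=6: even sum, s = 0+12 = 12
p=3,k=3: even sum, s = 12+9 = 21
p=3,k=4: odd sum, s = 21-4 = 17
p=3,k=5: even sum, s = 17+15 = 32
p=3,k=6: odd sum, s = 32-6 = 26
p=4,k=3: odd sum, s = 26-3 = 23
p=4,k=4: even sum, s = 23+16 = 39
p=4,k=5: odd sum, s = 39-5 = 34
p=4,k=6: even sum, s = 34+24 = 58
p=5,k=3: even sum, s = 58+15 = 73
p=5,k=4: odd sum, s = 73-4 = 69
p=5,k=5: even sum, s = 69+25 = 94
p=5,k=6: odd sum, s = 94-6 = 88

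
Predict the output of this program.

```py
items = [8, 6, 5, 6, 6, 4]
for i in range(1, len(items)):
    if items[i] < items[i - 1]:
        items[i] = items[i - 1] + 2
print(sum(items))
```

i=1: 6<8, items[1] = 8+2 = 10 → [8, 10, 5, 6, 6, 4]
i=2: 5<10, items[2] = 10+2 = 12 → [8, 10, 12, 6, 6, 4]
i=3: 6<12, items[3] = 12+2 = 14 → [8, 10, 12, 14, 6, 4]
i=4: 6<14, items[4] = 14+2 = 16 → [8, 10, 12, 14, 16, 4]
i=5: 4<16, items[5] = 16+2 = 18 → [8, 10, 12, 14, 16, 18]
sum = 78

78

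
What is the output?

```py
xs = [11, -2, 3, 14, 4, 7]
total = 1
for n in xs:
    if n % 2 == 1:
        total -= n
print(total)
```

n=11: odd, total = 1-11 = -10
n=-2: not odd
n=3: odd, total = (-10)-3 = -13
n=14: not odd
n=4: not odd
n=7: odd, total = (-13)-7 = -20

-20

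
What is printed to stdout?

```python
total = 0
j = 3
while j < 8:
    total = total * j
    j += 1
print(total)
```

j=3: total = 0*3 = 0
j=4: total = 0*4 = 0
j=5: total = 0*5 = 0
j=6: total = 0*6 = 0
j=7: total = 0*7 = 0

0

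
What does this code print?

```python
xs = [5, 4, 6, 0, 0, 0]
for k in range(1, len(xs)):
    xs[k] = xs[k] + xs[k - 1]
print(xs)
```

k=1: xs[1] = 4+5 = 9 → [5, 9, 6, 0, 0, 0]
k=2: xs[2] = 6+9 = 15 → [5, 9, 15, 0, 0, 0]
k=3: xs[3] = 0+15 = 15 → [5, 9, 15, 15, 0, 0]
k=4: xs[4] = 0+15 = 15 → [5, 9, 15, 15, 15, 0]
k=5: xs[5] = 0+15 = 15 → [5, 9, 15, 15, 15, 15]

[5, 9, 15, 15, 15, 15]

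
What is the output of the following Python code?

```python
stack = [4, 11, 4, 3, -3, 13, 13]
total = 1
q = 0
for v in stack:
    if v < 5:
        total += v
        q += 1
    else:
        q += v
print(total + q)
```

v=4: <5, total = 1+4 = 5; q=1
v=11: not <5; q=12
v=4: <5, total = 5+4 = 9; q=13
v=3: <5, total = 9+3 = 12; q=14
v=-3: <5, total = 12+(-3) = 9; q=15
v=13: not <5; q=28
v=13: not <5; q=41
total+q = 9+41 = 50

50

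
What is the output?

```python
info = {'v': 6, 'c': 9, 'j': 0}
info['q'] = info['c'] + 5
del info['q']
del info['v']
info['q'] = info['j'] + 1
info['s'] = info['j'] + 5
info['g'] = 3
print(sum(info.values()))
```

18

info['q'] = info['c']+5 = 14 → {'v': 6, 'c': 9, 'j': 0, 'q': 14}
del 'q' → {'v': 6, 'c': 9, 'j': 0}
del 'v' → {'c': 9, 'j': 0}
info['q'] = info['j']+1 = 1 → {'c': 9, 'j': 0, 'q': 1}
info['s'] = info['j']+5 = 5 → {'c': 9, 'j': 0, 'q': 1, 's': 5}
info['g'] = 3 → {'c': 9, 'j': 0, 'q': 1, 's': 5, 'g': 3}
sum of values = 18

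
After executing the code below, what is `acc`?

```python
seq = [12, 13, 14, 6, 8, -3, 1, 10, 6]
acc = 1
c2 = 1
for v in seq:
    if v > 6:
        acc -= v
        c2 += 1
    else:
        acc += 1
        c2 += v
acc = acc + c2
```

-36

v=12: >6, acc = 1-12 = -11; c2=2
v=13: >6, acc = (-11)-13 = -24; c2=3
v=14: >6, acc = (-24)-14 = -38; c2=4
v=6: not >6, acc = (-38)+1 = -37; c2=10
v=8: >6, acc = (-37)-8 = -45; c2=11
v=-3: not >6, acc = (-45)+1 = -44; c2=8
v=1: not >6, acc = (-44)+1 = -43; c2=9
v=10: >6, acc = (-43)-10 = -53; c2=10
v=6: not >6, acc = (-53)+1 = -52; c2=16
acc+c2 = (-52)+16 = -36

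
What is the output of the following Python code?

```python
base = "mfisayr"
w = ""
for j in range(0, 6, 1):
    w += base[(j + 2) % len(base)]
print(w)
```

j=0: add base[2]='i' → 'i'
j=1: add base[3]='s' → 'is'
j=2: add base[4]='a' → 'isa'
j=3: add base[5]='y' → 'isay'
j=4: add base[6]='r' → 'isayr'
j=5: add base[0]='m' → 'isayrm'

isayrm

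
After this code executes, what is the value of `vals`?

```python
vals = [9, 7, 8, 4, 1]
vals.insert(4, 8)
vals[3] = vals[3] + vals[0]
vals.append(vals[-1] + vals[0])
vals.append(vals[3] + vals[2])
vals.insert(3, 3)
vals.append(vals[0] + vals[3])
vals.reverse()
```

insert 8 at 4 → [9, 7, 8, 4, 8, 1]
vals[3] = vals[3]+vals[0] = 4+9 = 13 → [9, 7, 8, 13, 8, 1]
append vals[-1]+vals[0] = 1+9 = 10 → [9, 7, 8, 13, 8, 1, 10]
append vals[3]+vals[2] = 13+8 = 21 → [9, 7, 8, 13, 8, 1, 10, 21]
insert 3 at 3 → [9, 7, 8, 3, 13, 8, 1, 10, 21]
append vals[0]+vals[3] = 9+3 = 12 → [9, 7, 8, 3, 13, 8, 1, 10, 21, 12]
reverse → [12, 21, 10, 1, 8, 13, 3, 8, 7, 9]

[12, 21, 10, 1, 8, 13, 3, 8, 7, 9]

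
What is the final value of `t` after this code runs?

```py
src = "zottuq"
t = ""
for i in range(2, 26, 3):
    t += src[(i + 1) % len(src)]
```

i=2: add src[3]='t' → 't'
i=5: add src[0]='z' → 'tz'
i=8: add src[3]='t' → 'tzt'
i=11: add src[0]='z' → 'tztz'
i=14: add src[3]='t' → 'tztzt'
i=17: add src[0]='z' → 'tztztz'
i=20: add src[3]='t' → 'tztztzt'
i=23: add src[0]='z' → 'tztztztz'

'tztztztz'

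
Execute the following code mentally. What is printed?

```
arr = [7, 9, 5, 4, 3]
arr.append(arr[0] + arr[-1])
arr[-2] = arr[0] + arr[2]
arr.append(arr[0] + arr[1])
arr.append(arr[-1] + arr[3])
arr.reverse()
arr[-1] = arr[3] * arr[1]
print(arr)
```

append arr[0]+arr[-1] = 7+3 = 10 → [7, 9, 5, 4, 3, 10]
arr[-2] = arr[0]+arr[2] = 7+5 = 12 → [7, 9, 5, 4, 12, 10]
append arr[0]+arr[1] = 7+9 = 16 → [7, 9, 5, 4, 12, 10, 16]
append arr[-1]+arr[3] = 16+4 = 20 → [7, 9, 5, 4, 12, 10, 16, 20]
reverse → [20, 16, 10, 12, 4, 5, 9, 7]
arr[-1] = arr[3]*arr[1] = 12*16 = 192 → [20, 16, 10, 12, 4, 5, 9, 192]

[20, 16, 10, 12, 4, 5, 9, 192]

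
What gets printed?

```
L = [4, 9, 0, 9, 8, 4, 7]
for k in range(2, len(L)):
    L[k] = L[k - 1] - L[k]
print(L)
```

k=2: L[2] = 9-0 = 9 → [4, 9, 9, 9, 8, 4, 7]
k=3: L[3] = 9-9 = 0 → [4, 9, 9, 0, 8, 4, 7]
k=4: L[4] = 0-8 = -8 → [4, 9, 9, 0, -8, 4, 7]
k=5: L[5] = (-8)-4 = -12 → [4, 9, 9, 0, -8, -12, 7]
k=6: L[6] = (-12)-7 = -19 → [4, 9, 9, 0, -8, -12, -19]

[4, 9, 9, 0, -8, -12, -19]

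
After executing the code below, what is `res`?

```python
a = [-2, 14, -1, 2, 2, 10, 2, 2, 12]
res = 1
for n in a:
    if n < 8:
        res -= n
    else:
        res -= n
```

-40

n=-2: <8, res = 1-(-2) = 3
n=14: not <8, res = 3-14 = -11
n=-1: <8, res = (-11)-(-1) = -10
n=2: <8, res = (-10)-2 = -12
n=2: <8, res = (-12)-2 = -14
n=10: not <8, res = (-14)-10 = -24
n=2: <8, res = (-24)-2 = -26
n=2: <8, res = (-26)-2 = -28
n=12: not <8, res = (-28)-12 = -40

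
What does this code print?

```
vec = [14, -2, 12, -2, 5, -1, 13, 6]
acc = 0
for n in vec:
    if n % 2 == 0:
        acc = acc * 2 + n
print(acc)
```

258

n=14: even, acc = 0*2+14 = 14
n=-2: even, acc = 14*2+(-2) = 26
n=12: even, acc = 26*2+12 = 64
n=-2: even, acc = 64*2+(-2) = 126
n=5: not even
n=-1: not even
n=13: not even
n=6: even, acc = 126*2+6 = 258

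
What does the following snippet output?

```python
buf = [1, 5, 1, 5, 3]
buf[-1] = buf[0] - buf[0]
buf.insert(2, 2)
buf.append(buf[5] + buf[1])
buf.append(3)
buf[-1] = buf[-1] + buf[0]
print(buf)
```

buf[-1] = buf[0]-buf[0] = 1-1 = 0 → [1, 5, 1, 5, 0]
insert 2 at 2 → [1, 5, 2, 1, 5, 0]
append buf[5]+buf[1] = 0+5 = 5 → [1, 5, 2, 1, 5, 0, 5]
append 3 → [1, 5, 2, 1, 5, 0, 5, 3]
buf[-1] = buf[-1]+buf[0] = 3+1 = 4 → [1, 5, 2, 1, 5, 0, 5, 4]

[1, 5, 2, 1, 5, 0, 5, 4]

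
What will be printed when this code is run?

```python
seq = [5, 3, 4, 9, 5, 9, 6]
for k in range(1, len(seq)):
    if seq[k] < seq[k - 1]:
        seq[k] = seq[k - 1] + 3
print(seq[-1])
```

k=1: 3<5, seq[1] = 5+3 = 8 → [5, 8, 4, 9, 5, 9, 6]
k=2: 4<8, seq[2] = 8+3 = 11 → [5, 8, 11, 9, 5, 9, 6]
k=3: 9<11, seq[3] = 11+3 = 14 → [5, 8, 11, 14, 5, 9, 6]
k=4: 5<14, seq[4] = 14+3 = 17 → [5, 8, 11, 14, 17, 9, 6]
k=5: 9<17, seq[5] = 17+3 = 20 → [5, 8, 11, 14, 17, 20, 6]
k=6: 6<20, seq[6] = 20+3 = 23 → [5, 8, 11, 14, 17, 20, 23]

23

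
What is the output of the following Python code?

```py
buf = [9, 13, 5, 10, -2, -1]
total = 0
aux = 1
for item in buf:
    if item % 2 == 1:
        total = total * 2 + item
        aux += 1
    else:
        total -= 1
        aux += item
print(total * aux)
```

item=9: odd, total = 0*2+9 = 9; aux=2
item=13: odd, total = 9*2+13 = 31; aux=3
item=5: odd, total = 31*2+5 = 67; aux=4
item=10: not odd, total = 67-1 = 66; aux=14
item=-2: not odd, total = 66-1 = 65; aux=12
item=-1: odd, total = 65*2+(-1) = 129; aux=13
total*aux = 129*13 = 1677

1677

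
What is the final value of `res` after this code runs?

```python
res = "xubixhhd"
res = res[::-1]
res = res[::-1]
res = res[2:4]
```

reverse → 'dhhxibux'
reverse → 'xubixhhd'
slice [2:4] → 'bi'

'bi'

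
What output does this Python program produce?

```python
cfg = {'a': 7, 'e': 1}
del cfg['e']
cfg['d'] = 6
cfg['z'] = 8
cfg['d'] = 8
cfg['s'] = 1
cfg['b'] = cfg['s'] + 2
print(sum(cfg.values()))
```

27

del 'e' → {'a': 7}
cfg['d'] = 6 → {'a': 7, 'd': 6}
cfg['z'] = 8 → {'a': 7, 'd': 6, 'z': 8}
cfg['d'] = 8 → {'a': 7, 'd': 8, 'z': 8}
cfg['s'] = 1 → {'a': 7, 'd': 8, 'z': 8, 's': 1}
cfg['b'] = cfg['s']+2 = 3 → {'a': 7, 'd': 8, 'z': 8, 's': 1, 'b': 3}
sum of values = 27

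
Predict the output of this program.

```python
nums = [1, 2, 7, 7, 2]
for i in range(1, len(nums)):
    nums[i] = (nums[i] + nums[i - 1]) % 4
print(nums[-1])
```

3

i=1: nums[1] = (2+1)%4 = 3 → [1, 3, 7, 7, 2]
i=2: nums[2] = (7+3)%4 = 2 → [1, 3, 2, 7, 2]
i=3: nums[3] = (7+2)%4 = 1 → [1, 3, 2, 1, 2]
i=4: nums[4] = (2+1)%4 = 3 → [1, 3, 2, 1, 3]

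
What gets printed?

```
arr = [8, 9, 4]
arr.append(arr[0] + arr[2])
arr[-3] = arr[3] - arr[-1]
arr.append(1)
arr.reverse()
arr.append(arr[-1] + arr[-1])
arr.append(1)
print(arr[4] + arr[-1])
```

append arr[0]+arr[2] = 8+4 = 12 → [8, 9, 4, 12]
arr[-3] = arr[3]-arr[-1] = 12-12 = 0 → [8, 0, 4, 12]
append 1 → [8, 0, 4, 12, 1]
reverse → [1, 12, 4, 0, 8]
append arr[-1]+arr[-1] = 8+8 = 16 → [1, 12, 4, 0, 8, 16]
append 1 → [1, 12, 4, 0, 8, 16, 1]
arr[4]+arr[-1] = 8+1 = 9

9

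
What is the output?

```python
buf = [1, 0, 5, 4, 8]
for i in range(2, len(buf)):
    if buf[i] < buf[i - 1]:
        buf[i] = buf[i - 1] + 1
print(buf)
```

i=2: 5>=0, unchanged → [1, 0, 5, 4, 8]
i=3: 4<5, buf[3] = 5+1 = 6 → [1, 0, 5, 6, 8]
i=4: 8>=6, unchanged → [1, 0, 5, 6, 8]

[1, 0, 5, 6, 8]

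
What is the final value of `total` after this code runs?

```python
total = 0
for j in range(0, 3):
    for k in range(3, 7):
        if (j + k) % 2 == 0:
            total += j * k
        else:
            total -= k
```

2

j=0,k=3: odd sum, total = 0-3 = -3
j=0,k=4: even sum, total = (-3)+0 = -3
j=0,k=5: odd sum, total = (-3)-5 = -8
j=0,k=6: even sum, total = (-8)+0 = -8
j=1,k=3: even sum, total = (-8)+3 = -5
j=1,k=4: odd sum, total = (-5)-4 = -9
j=1,k=5: even sum, total = (-9)+5 = -4
j=1,k=6: odd sum, total = (-4)-6 = -10
j=2,k=3: odd sum, total = (-10)-3 = -13
j=2,k=4: even sum, total = (-13)+8 = -5
j=2,k=5: odd sum, total = (-5)-5 = -10
j=2,k=6: even sum, total = (-10)+12 = 2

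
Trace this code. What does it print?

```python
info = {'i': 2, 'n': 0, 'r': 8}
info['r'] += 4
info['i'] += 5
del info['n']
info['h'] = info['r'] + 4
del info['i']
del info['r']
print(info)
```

info['r'] = 8+4 = 12 → {'i': 2, 'n': 0, 'r': 12}
info['i'] = 2+5 = 7 → {'i': 7, 'n': 0, 'r': 12}
del 'n' → {'i': 7, 'r': 12}
info['h'] = info['r']+4 = 16 → {'i': 7, 'r': 12, 'h': 16}
del 'i' → {'r': 12, 'h': 16}
del 'r' → {'h': 16}

{'h': 16}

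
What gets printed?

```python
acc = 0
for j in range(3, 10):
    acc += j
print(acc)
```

j=3: acc = 0+3 = 3
j=4: acc = 3+4 = 7
j=5: acc = 7+5 = 12
j=6: acc = 12+6 = 18
j=7: acc = 18+7 = 25
j=8: acc = 25+8 = 33
j=9: acc = 33+9 = 42

42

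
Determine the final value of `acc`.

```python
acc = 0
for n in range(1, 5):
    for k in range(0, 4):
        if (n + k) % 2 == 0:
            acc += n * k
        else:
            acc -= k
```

16

n=1,k=0: odd sum, acc = 0-0 = 0
n=1,k=1: even sum, acc = 0+1 = 1
n=1,k=2: odd sum, acc = 1-2 = -1
n=1,k=3: even sum, acc = (-1)+3 = 2
n=2,k=0: even sum, acc = 2+0 = 2
n=2,k=1: odd sum, acc = 2-1 = 1
n=2,k=2: even sum, acc = 1+4 = 5
n=2,k=3: odd sum, acc = 5-3 = 2
n=3,k=0: odd sum, acc = 2-0 = 2
n=3,k=1: even sum, acc = 2+3 = 5
n=3,k=2: odd sum, acc = 5-2 = 3
n=3,k=3: even sum, acc = 3+9 = 12
n=4,k=0: even sum, acc = 12+0 = 12
n=4,k=1: odd sum, acc = 12-1 = 11
n=4,k=2: even sum, acc = 11+8 = 19
n=4,k=3: odd sum, acc = 19-3 = 16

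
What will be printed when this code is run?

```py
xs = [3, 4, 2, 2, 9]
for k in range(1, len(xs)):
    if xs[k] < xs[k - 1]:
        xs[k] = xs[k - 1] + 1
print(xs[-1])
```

k=1: 4>=3, unchanged → [3, 4, 2, 2, 9]
k=2: 2<4, xs[2] = 4+1 = 5 → [3, 4, 5, 2, 9]
k=3: 2<5, xs[3] = 5+1 = 6 → [3, 4, 5, 6, 9]
k=4: 9>=6, unchanged → [3, 4, 5, 6, 9]

9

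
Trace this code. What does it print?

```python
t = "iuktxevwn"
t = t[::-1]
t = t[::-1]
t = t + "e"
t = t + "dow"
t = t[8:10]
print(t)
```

reverse → 'nwvextkui'
reverse → 'iuktxevwn'
+ 'e' → 'iuktxevwne'
+ 'dow' → 'iuktxevwnedow'
slice [8:10] → 'ne'

ne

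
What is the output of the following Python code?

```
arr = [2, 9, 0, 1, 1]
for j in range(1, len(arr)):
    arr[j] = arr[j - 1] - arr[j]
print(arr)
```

j=1: arr[1] = 2-9 = -7 → [2, -7, 0, 1, 1]
j=2: arr[2] = (-7)-0 = -7 → [2, -7, -7, 1, 1]
j=3: arr[3] = (-7)-1 = -8 → [2, -7, -7, -8, 1]
j=4: arr[4] = (-8)-1 = -9 → [2, -7, -7, -8, -9]

[2, -7, -7, -8, -9]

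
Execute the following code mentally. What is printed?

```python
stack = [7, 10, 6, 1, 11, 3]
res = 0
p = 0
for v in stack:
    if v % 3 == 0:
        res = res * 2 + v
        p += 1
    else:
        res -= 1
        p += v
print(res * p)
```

93

v=7: not %3==0, res = 0-1 = -1; p=7
v=10: not %3==0, res = (-1)-1 = -2; p=17
v=6: %3==0, res = (-2)*2+6 = 2; p=18
v=1: not %3==0, res = 2-1 = 1; p=19
v=11: not %3==0, res = 1-1 = 0; p=30
v=3: %3==0, res = 0*2+3 = 3; p=31
res*p = 3*31 = 93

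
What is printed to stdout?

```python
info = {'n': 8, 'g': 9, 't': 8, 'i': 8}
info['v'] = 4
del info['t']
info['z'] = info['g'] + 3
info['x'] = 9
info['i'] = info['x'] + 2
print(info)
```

{'n': 8, 'g': 9, 'i': 11, 'v': 4, 'z': 12, 'x': 9}

info['v'] = 4 → {'n': 8, 'g': 9, 't': 8, 'i': 8, 'v': 4}
del 't' → {'n': 8, 'g': 9, 'i': 8, 'v': 4}
info['z'] = info['g']+3 = 12 → {'n': 8, 'g': 9, 'i': 8, 'v': 4, 'z': 12}
info['x'] = 9 → {'n': 8, 'g': 9, 'i': 8, 'v': 4, 'z': 12, 'x': 9}
info['i'] = info['x']+2 = 11 → {'n': 8, 'g': 9, 'i': 11, 'v': 4, 'z': 12, 'x': 9}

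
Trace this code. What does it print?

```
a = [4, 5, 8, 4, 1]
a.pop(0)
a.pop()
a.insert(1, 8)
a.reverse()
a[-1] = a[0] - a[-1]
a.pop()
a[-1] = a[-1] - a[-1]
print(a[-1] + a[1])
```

8

pop(0) removes 4 → [5, 8, 4, 1]
pop() removes 1 → [5, 8, 4]
insert 8 at 1 → [5, 8, 8, 4]
reverse → [4, 8, 8, 5]
a[-1] = a[0]-a[-1] = 4-5 = -1 → [4, 8, 8, -1]
pop() removes -1 → [4, 8, 8]
a[-1] = a[-1]-a[-1] = 8-8 = 0 → [4, 8, 0]
a[-1]+a[1] = 0+8 = 8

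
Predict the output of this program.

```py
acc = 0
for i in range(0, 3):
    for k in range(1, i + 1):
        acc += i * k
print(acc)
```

7

i=1,k=1: acc = 0+1 = 1
i=2,k=1: acc = 1+2 = 3
i=2,k=2: acc = 3+4 = 7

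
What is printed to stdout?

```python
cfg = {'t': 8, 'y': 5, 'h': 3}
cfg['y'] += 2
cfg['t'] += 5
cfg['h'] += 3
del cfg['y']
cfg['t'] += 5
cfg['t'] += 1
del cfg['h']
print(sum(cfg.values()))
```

19

cfg['y'] = 5+2 = 7 → {'t': 8, 'y': 7, 'h': 3}
cfg['t'] = 8+5 = 13 → {'t': 13, 'y': 7, 'h': 3}
cfg['h'] = 3+3 = 6 → {'t': 13, 'y': 7, 'h': 6}
del 'y' → {'t': 13, 'h': 6}
cfg['t'] = 13+5 = 18 → {'t': 18, 'h': 6}
cfg['t'] = 18+1 = 19 → {'t': 19, 'h': 6}
del 'h' → {'t': 19}
sum of values = 19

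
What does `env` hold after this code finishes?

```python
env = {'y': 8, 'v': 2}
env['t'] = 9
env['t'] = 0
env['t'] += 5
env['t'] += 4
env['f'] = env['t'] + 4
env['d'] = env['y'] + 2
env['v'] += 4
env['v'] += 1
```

{'y': 8, 'v': 7, 't': 9, 'f': 13, 'd': 10}

env['t'] = 9 → {'y': 8, 'v': 2, 't': 9}
env['t'] = 0 → {'y': 8, 'v': 2, 't': 0}
env['t'] = 0+5 = 5 → {'y': 8, 'v': 2, 't': 5}
env['t'] = 5+4 = 9 → {'y': 8, 'v': 2, 't': 9}
env['f'] = env['t']+4 = 13 → {'y': 8, 'v': 2, 't': 9, 'f': 13}
env['d'] = env['y']+2 = 10 → {'y': 8, 'v': 2, 't': 9, 'f': 13, 'd': 10}
env['v'] = 2+4 = 6 → {'y': 8, 'v': 6, 't': 9, 'f': 13, 'd': 10}
env['v'] = 6+1 = 7 → {'y': 8, 'v': 7, 't': 9, 'f': 13, 'd': 10}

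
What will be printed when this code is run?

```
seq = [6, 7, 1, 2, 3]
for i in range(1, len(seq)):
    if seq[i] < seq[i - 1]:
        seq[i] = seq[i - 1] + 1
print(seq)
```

i=1: 7>=6, unchanged → [6, 7, 1, 2, 3]
i=2: 1<7, seq[2] = 7+1 = 8 → [6, 7, 8, 2, 3]
i=3: 2<8, seq[3] = 8+1 = 9 → [6, 7, 8, 9, 3]
i=4: 3<9, seq[4] = 9+1 = 10 → [6, 7, 8, 9, 10]

[6, 7, 8, 9, 10]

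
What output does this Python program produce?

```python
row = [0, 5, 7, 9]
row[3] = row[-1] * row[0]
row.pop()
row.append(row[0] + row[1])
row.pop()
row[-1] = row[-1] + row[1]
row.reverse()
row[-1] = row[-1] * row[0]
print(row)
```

[12, 5, 0]

row[3] = row[-1]*row[0] = 9*0 = 0 → [0, 5, 7, 0]
pop() removes 0 → [0, 5, 7]
append row[0]+row[1] = 0+5 = 5 → [0, 5, 7, 5]
pop() removes 5 → [0, 5, 7]
row[-1] = row[-1]+row[1] = 7+5 = 12 → [0, 5, 12]
reverse → [12, 5, 0]
row[-1] = row[-1]*row[0] = 0*12 = 0 → [12, 5, 0]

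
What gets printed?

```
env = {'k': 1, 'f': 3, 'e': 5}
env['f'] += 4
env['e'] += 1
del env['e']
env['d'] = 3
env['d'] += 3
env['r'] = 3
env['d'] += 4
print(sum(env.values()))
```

env['f'] = 3+4 = 7 → {'k': 1, 'f': 7, 'e': 5}
env['e'] = 5+1 = 6 → {'k': 1, 'f': 7, 'e': 6}
del 'e' → {'k': 1, 'f': 7}
env['d'] = 3 → {'k': 1, 'f': 7, 'd': 3}
env['d'] = 3+3 = 6 → {'k': 1, 'f': 7, 'd': 6}
env['r'] = 3 → {'k': 1, 'f': 7, 'd': 6, 'r': 3}
env['d'] = 6+4 = 10 → {'k': 1, 'f': 7, 'd': 10, 'r': 3}
sum of values = 21

21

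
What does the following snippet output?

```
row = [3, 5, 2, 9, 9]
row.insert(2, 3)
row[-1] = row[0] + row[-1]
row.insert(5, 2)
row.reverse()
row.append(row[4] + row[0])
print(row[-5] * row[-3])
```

insert 3 at 2 → [3, 5, 3, 2, 9, 9]
row[-1] = row[0]+row[-1] = 3+9 = 12 → [3, 5, 3, 2, 9, 12]
insert 2 at 5 → [3, 5, 3, 2, 9, 2, 12]
reverse → [12, 2, 9, 2, 3, 5, 3]
append row[4]+row[0] = 3+12 = 15 → [12, 2, 9, 2, 3, 5, 3, 15]
row[-5]*row[-3] = 2*5 = 10

10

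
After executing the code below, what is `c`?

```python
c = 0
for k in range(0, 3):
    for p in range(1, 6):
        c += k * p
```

k=0,p=1: c = 0+0 = 0
k=0,p=2: c = 0+0 = 0
k=0,p=3: c = 0+0 = 0
k=0,p=4: c = 0+0 = 0
k=0,p=5: c = 0+0 = 0
k=1,p=1: c = 0+1 = 1
k=1,p=2: c = 1+2 = 3
k=1,p=3: c = 3+3 = 6
k=1,p=4: c = 6+4 = 10
k=1,p=5: c = 10+5 = 15
k=2,p=1: c = 15+2 = 17
k=2,p=2: c = 17+4 = 21
k=2,p=3: c = 21+6 = 27
k=2,p=4: c = 27+8 = 35
k=2,p=5: c = 35+10 = 45

45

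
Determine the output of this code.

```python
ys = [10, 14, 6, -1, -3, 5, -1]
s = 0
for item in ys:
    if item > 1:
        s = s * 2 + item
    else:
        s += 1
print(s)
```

item=10: >1, s = 0*2+10 = 10
item=14: >1, s = 10*2+14 = 34
item=6: >1, s = 34*2+6 = 74
item=-1: not >1, s = 74+1 = 75
item=-3: not >1, s = 75+1 = 76
item=5: >1, s = 76*2+5 = 157
item=-1: not >1, s = 157+1 = 158

158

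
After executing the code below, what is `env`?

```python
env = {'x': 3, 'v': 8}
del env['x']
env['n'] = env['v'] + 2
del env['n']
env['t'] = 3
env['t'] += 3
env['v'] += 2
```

{'v': 10, 't': 6}

del 'x' → {'v': 8}
env['n'] = env['v']+2 = 10 → {'v': 8, 'n': 10}
del 'n' → {'v': 8}
env['t'] = 3 → {'v': 8, 't': 3}
env['t'] = 3+3 = 6 → {'v': 8, 't': 6}
env['v'] = 8+2 = 10 → {'v': 10, 't': 6}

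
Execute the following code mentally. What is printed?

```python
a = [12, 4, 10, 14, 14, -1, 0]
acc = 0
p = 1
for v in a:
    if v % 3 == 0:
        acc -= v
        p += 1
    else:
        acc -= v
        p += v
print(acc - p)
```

-97

v=12: %3==0, acc = 0-12 = -12; p=2
v=4: not %3==0, acc = (-12)-4 = -16; p=6
v=10: not %3==0, acc = (-16)-10 = -26; p=16
v=14: not %3==0, acc = (-26)-14 = -40; p=30
v=14: not %3==0, acc = (-40)-14 = -54; p=44
v=-1: not %3==0, acc = (-54)-(-1) = -53; p=43
v=0: %3==0, acc = (-53)-0 = -53; p=44
acc-p = (-53)-44 = -97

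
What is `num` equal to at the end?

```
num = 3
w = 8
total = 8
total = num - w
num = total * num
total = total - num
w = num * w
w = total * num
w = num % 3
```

-15

total = 3-8 = -5
num = (-5)*3 = -15
total = (-5)-(-15) = 10
w = (-15)*8 = -120
w = 10*(-15) = -150
w = (-15)%3 = 0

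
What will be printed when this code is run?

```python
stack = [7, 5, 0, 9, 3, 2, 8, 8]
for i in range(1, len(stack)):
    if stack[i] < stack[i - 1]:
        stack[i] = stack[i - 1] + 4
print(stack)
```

[7, 11, 15, 19, 23, 27, 31, 35]

i=1: 5<7, stack[1] = 7+4 = 11 → [7, 11, 0, 9, 3, 2, 8, 8]
i=2: 0<11, stack[2] = 11+4 = 15 → [7, 11, 15, 9, 3, 2, 8, 8]
i=3: 9<15, stack[3] = 15+4 = 19 → [7, 11, 15, 19, 3, 2, 8, 8]
i=4: 3<19, stack[4] = 19+4 = 23 → [7, 11, 15, 19, 23, 2, 8, 8]
i=5: 2<23, stack[5] = 23+4 = 27 → [7, 11, 15, 19, 23, 27, 8, 8]
i=6: 8<27, stack[6] = 27+4 = 31 → [7, 11, 15, 19, 23, 27, 31, 8]
i=7: 8<31, stack[7] = 31+4 = 35 → [7, 11, 15, 19, 23, 27, 31, 35]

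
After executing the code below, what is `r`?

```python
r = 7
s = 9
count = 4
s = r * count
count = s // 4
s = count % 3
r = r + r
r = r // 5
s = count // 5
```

2

s = 7*4 = 28
count = 28//4 = 7
s = 7%3 = 1
r = 7+7 = 14
r = 14//5 = 2
s = 7//5 = 1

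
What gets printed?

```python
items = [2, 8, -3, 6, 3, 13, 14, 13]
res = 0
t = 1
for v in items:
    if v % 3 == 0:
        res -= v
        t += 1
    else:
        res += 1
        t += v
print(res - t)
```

-55

v=2: not %3==0, res = 0+1 = 1; t=3
v=8: not %3==0, res = 1+1 = 2; t=11
v=-3: %3==0, res = 2-(-3) = 5; t=12
v=6: %3==0, res = 5-6 = -1; t=13
v=3: %3==0, res = (-1)-3 = -4; t=14
v=13: not %3==0, res = (-4)+1 = -3; t=27
v=14: not %3==0, res = (-3)+1 = -2; t=41
v=13: not %3==0, res = (-2)+1 = -1; t=54
res-t = (-1)-54 = -55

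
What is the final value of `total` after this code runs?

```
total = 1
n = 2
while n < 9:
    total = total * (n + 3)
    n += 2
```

3465

n=2: total = 1*5 = 5
n=4: total = 5*7 = 35
n=6: total = 35*9 = 315
n=8: total = 315*11 = 3465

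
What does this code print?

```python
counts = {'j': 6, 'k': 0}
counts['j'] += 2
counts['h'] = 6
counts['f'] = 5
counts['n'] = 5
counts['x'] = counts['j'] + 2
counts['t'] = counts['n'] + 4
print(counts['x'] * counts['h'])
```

counts['j'] = 6+2 = 8 → {'j': 8, 'k': 0}
counts['h'] = 6 → {'j': 8, 'k': 0, 'h': 6}
counts['f'] = 5 → {'j': 8, 'k': 0, 'h': 6, 'f': 5}
counts['n'] = 5 → {'j': 8, 'k': 0, 'h': 6, 'f': 5, 'n': 5}
counts['x'] = counts['j']+2 = 10 → {'j': 8, 'k': 0, 'h': 6, 'f': 5, 'n': 5, 'x': 10}
counts['t'] = counts['n']+4 = 9 → {'j': 8, 'k': 0, 'h': 6, 'f': 5, 'n': 5, 'x': 10, 't': 9}
counts['x']*counts['h'] = 10*6 = 60

60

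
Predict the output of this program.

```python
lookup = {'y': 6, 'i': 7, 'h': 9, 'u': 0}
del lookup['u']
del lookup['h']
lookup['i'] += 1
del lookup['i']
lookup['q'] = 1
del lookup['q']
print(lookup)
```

{'y': 6}

del 'u' → {'y': 6, 'i': 7, 'h': 9}
del 'h' → {'y': 6, 'i': 7}
lookup['i'] = 7+1 = 8 → {'y': 6, 'i': 8}
del 'i' → {'y': 6}
lookup['q'] = 1 → {'y': 6, 'q': 1}
del 'q' → {'y': 6}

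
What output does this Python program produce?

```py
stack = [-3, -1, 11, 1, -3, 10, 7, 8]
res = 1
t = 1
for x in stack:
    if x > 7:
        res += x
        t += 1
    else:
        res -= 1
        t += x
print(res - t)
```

x=-3: not >7, res = 1-1 = 0; t=-2
x=-1: not >7, res = 0-1 = -1; t=-3
x=11: >7, res = (-1)+11 = 10; t=-2
x=1: not >7, res = 10-1 = 9; t=-1
x=-3: not >7, res = 9-1 = 8; t=-4
x=10: >7, res = 8+10 = 18; t=-3
x=7: not >7, res = 18-1 = 17; t=4
x=8: >7, res = 17+8 = 25; t=5
res-t = 25-5 = 20

20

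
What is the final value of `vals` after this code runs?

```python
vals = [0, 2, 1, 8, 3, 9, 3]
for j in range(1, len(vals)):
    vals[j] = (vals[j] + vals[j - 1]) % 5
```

[0, 2, 3, 1, 4, 3, 1]

j=1: vals[1] = (2+0)%5 = 2 → [0, 2, 1, 8, 3, 9, 3]
j=2: vals[2] = (1+2)%5 = 3 → [0, 2, 3, 8, 3, 9, 3]
j=3: vals[3] = (8+3)%5 = 1 → [0, 2, 3, 1, 3, 9, 3]
j=4: vals[4] = (3+1)%5 = 4 → [0, 2, 3, 1, 4, 9, 3]
j=5: vals[5] = (9+4)%5 = 3 → [0, 2, 3, 1, 4, 3, 3]
j=6: vals[6] = (3+3)%5 = 1 → [0, 2, 3, 1, 4, 3, 1]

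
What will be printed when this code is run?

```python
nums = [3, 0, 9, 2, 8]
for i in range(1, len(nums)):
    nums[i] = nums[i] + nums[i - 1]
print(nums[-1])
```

i=1: nums[1] = 0+3 = 3 → [3, 3, 9, 2, 8]
i=2: nums[2] = 9+3 = 12 → [3, 3, 12, 2, 8]
i=3: nums[3] = 2+12 = 14 → [3, 3, 12, 14, 8]
i=4: nums[4] = 8+14 = 22 → [3, 3, 12, 14, 22]

22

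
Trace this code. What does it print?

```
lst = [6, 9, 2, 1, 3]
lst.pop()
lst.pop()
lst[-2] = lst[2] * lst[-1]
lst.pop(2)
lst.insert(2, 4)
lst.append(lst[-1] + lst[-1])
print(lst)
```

[6, 4, 4, 8]

pop() removes 3 → [6, 9, 2, 1]
pop() removes 1 → [6, 9, 2]
lst[-2] = lst[2]*lst[-1] = 2*2 = 4 → [6, 4, 2]
pop(2) removes 2 → [6, 4]
insert 4 at 2 → [6, 4, 4]
append lst[-1]+lst[-1] = 4+4 = 8 → [6, 4, 4, 8]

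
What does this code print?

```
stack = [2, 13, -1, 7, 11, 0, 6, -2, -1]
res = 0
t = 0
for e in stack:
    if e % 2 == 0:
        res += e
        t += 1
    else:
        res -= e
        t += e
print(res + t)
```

e=2: even, res = 0+2 = 2; t=1
e=13: not even, res = 2-13 = -11; t=14
e=-1: not even, res = (-11)-(-1) = -10; t=13
e=7: not even, res = (-10)-7 = -17; t=20
e=11: not even, res = (-17)-11 = -28; t=31
e=0: even, res = (-28)+0 = -28; t=32
e=6: even, res = (-28)+6 = -22; t=33
e=-2: even, res = (-22)+(-2) = -24; t=34
e=-1: not even, res = (-24)-(-1) = -23; t=33
res+t = (-23)+33 = 10

10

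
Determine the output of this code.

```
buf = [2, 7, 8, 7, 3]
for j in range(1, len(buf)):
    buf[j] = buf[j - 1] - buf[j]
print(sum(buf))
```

-59

j=1: buf[1] = 2-7 = -5 → [2, -5, 8, 7, 3]
j=2: buf[2] = (-5)-8 = -13 → [2, -5, -13, 7, 3]
j=3: buf[3] = (-13)-7 = -20 → [2, -5, -13, -20, 3]
j=4: buf[4] = (-20)-3 = -23 → [2, -5, -13, -20, -23]
sum = -59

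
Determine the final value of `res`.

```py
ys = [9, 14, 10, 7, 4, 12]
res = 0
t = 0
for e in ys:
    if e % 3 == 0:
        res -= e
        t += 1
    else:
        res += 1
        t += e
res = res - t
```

e=9: %3==0, res = 0-9 = -9; t=1
e=14: not %3==0, res = (-9)+1 = -8; t=15
e=10: not %3==0, res = (-8)+1 = -7; t=25
e=7: not %3==0, res = (-7)+1 = -6; t=32
e=4: not %3==0, res = (-6)+1 = -5; t=36
e=12: %3==0, res = (-5)-12 = -17; t=37
res-t = (-17)-37 = -54

-54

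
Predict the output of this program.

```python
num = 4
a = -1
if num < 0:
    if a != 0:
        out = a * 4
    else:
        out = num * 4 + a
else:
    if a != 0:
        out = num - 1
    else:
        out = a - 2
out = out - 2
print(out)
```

1

num=4, a=-1
num < 0 is False; a != 0 is True
→ out = num - 1 = 3
out = 3-2 = 1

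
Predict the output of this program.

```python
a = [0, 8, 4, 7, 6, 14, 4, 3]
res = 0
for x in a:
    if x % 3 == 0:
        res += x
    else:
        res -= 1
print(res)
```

4

x=0: %3==0, res = 0+0 = 0
x=8: not %3==0, res = 0-1 = -1
x=4: not %3==0, res = (-1)-1 = -2
x=7: not %3==0, res = (-2)-1 = -3
x=6: %3==0, res = (-3)+6 = 3
x=14: not %3==0, res = 3-1 = 2
x=4: not %3==0, res = 2-1 = 1
x=3: %3==0, res = 1+3 = 4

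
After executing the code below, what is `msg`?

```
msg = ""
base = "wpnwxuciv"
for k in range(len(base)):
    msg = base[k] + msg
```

k=0: prepend 'w' → 'w'
k=1: prepend 'p' → 'pw'
k=2: prepend 'n' → 'npw'
k=3: prepend 'w' → 'wnpw'
k=4: prepend 'x' → 'xwnpw'
k=5: prepend 'u' → 'uxwnpw'
k=6: prepend 'c' → 'cuxwnpw'
k=7: prepend 'i' → 'icuxwnpw'
k=8: prepend 'v' → 'vicuxwnpw'

'vicuxwnpw'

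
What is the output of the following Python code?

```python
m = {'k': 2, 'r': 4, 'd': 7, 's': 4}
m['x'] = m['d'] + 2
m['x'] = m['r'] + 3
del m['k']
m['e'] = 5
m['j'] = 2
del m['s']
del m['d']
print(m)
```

m['x'] = m['d']+2 = 9 → {'k': 2, 'r': 4, 'd': 7, 's': 4, 'x': 9}
m['x'] = m['r']+3 = 7 → {'k': 2, 'r': 4, 'd': 7, 's': 4, 'x': 7}
del 'k' → {'r': 4, 'd': 7, 's': 4, 'x': 7}
m['e'] = 5 → {'r': 4, 'd': 7, 's': 4, 'x': 7, 'e': 5}
m['j'] = 2 → {'r': 4, 'd': 7, 's': 4, 'x': 7, 'e': 5, 'j': 2}
del 's' → {'r': 4, 'd': 7, 'x': 7, 'e': 5, 'j': 2}
del 'd' → {'r': 4, 'x': 7, 'e': 5, 'j': 2}

{'r': 4, 'x': 7, 'e': 5, 'j': 2}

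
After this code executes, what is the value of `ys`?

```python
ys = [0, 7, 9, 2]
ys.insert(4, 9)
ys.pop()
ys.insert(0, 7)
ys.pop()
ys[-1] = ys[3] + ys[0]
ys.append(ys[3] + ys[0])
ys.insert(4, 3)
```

insert 9 at 4 → [0, 7, 9, 2, 9]
pop() removes 9 → [0, 7, 9, 2]
insert 7 at 0 → [7, 0, 7, 9, 2]
pop() removes 2 → [7, 0, 7, 9]
ys[-1] = ys[3]+ys[0] = 9+7 = 16 → [7, 0, 7, 16]
append ys[3]+ys[0] = 16+7 = 23 → [7, 0, 7, 16, 23]
insert 3 at 4 → [7, 0, 7, 16, 3, 23]

[7, 0, 7, 16, 3, 23]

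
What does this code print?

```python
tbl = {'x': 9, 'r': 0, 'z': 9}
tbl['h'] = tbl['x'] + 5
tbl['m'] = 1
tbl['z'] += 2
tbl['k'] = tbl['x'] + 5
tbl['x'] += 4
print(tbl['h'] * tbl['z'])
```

tbl['h'] = tbl['x']+5 = 14 → {'x': 9, 'r': 0, 'z': 9, 'h': 14}
tbl['m'] = 1 → {'x': 9, 'r': 0, 'z': 9, 'h': 14, 'm': 1}
tbl['z'] = 9+2 = 11 → {'x': 9, 'r': 0, 'z': 11, 'h': 14, 'm': 1}
tbl['k'] = tbl['x']+5 = 14 → {'x': 9, 'r': 0, 'z': 11, 'h': 14, 'm': 1, 'k': 14}
tbl['x'] = 9+4 = 13 → {'x': 13, 'r': 0, 'z': 11, 'h': 14, 'm': 1, 'k': 14}
tbl['h']*tbl['z'] = 14*11 = 154

154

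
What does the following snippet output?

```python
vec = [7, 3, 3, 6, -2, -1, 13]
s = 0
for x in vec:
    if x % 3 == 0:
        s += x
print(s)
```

x=7: not %3==0
x=3: %3==0, s = 0+3 = 3
x=3: %3==0, s = 3+3 = 6
x=6: %3==0, s = 6+6 = 12
x=-2: not %3==0
x=-1: not %3==0
x=13: not %3==0

12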